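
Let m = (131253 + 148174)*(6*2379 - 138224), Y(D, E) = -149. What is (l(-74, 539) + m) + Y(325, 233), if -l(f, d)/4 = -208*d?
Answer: -34634528351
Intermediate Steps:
l(f, d) = 832*d (l(f, d) = -(-832)*d = 832*d)
m = -34634976650 (m = 279427*(14274 - 138224) = 279427*(-123950) = -34634976650)
(l(-74, 539) + m) + Y(325, 233) = (832*539 - 34634976650) - 149 = (448448 - 34634976650) - 149 = -34634528202 - 149 = -34634528351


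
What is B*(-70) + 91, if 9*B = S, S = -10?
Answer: 1519/9 ≈ 168.78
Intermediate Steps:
B = -10/9 (B = (1/9)*(-10) = -10/9 ≈ -1.1111)
B*(-70) + 91 = -10/9*(-70) + 91 = 700/9 + 91 = 1519/9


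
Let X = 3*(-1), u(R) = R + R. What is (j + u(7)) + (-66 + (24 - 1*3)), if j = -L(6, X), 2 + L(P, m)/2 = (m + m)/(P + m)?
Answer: -23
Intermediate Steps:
u(R) = 2*R
X = -3
L(P, m) = -4 + 4*m/(P + m) (L(P, m) = -4 + 2*((m + m)/(P + m)) = -4 + 2*((2*m)/(P + m)) = -4 + 2*(2*m/(P + m)) = -4 + 4*m/(P + m))
j = 8 (j = -(-4)*6/(6 - 3) = -(-4)*6/3 = -1*(-8) = 8)
(j + u(7)) + (-66 + (24 - 1*3)) = (8 + 2*7) + (-66 + (24 - 1*3)) = (8 + 14) + (-66 + (24 - 3)) = 22 + (-66 + 21) = 22 - 45 = -23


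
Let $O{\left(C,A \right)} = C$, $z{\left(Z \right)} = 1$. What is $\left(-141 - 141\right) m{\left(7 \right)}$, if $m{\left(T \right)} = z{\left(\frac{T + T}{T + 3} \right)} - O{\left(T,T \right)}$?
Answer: $1692$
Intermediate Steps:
$m{\left(T \right)} = 1 - T$
$\left(-141 - 141\right) m{\left(7 \right)} = \left(-141 - 141\right) \left(1 - 7\right) = - 282 \left(1 - 7\right) = \left(-282\right) \left(-6\right) = 1692$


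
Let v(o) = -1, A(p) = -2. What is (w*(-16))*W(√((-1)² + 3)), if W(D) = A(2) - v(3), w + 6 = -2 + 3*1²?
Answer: -80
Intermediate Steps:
w = -5 (w = -6 + (-2 + 3*1²) = -6 + (-2 + 3*1) = -6 + (-2 + 3) = -6 + 1 = -5)
W(D) = -1 (W(D) = -2 - 1*(-1) = -2 + 1 = -1)
(w*(-16))*W(√((-1)² + 3)) = -5*(-16)*(-1) = 80*(-1) = -80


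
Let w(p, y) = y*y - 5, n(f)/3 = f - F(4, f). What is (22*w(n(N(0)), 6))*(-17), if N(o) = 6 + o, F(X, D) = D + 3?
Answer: -11594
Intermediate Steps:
F(X, D) = 3 + D
n(f) = -9 (n(f) = 3*(f - (3 + f)) = 3*(f + (-3 - f)) = 3*(-3) = -9)
w(p, y) = -5 + y² (w(p, y) = y² - 5 = -5 + y²)
(22*w(n(N(0)), 6))*(-17) = (22*(-5 + 6²))*(-17) = (22*(-5 + 36))*(-17) = (22*31)*(-17) = 682*(-17) = -11594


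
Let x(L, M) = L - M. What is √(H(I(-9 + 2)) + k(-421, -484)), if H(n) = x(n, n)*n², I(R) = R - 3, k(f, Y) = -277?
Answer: I*√277 ≈ 16.643*I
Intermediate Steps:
I(R) = -3 + R
H(n) = 0 (H(n) = (n - n)*n² = 0*n² = 0)
√(H(I(-9 + 2)) + k(-421, -484)) = √(0 - 277) = √(-277) = I*√277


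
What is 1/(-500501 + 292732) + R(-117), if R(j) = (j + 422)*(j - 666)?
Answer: -49618353736/207769 ≈ -2.3882e+5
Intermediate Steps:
R(j) = (-666 + j)*(422 + j) (R(j) = (422 + j)*(-666 + j) = (-666 + j)*(422 + j))
1/(-500501 + 292732) + R(-117) = 1/(-500501 + 292732) + (-281052 + (-117)**2 - 244*(-117)) = 1/(-207769) + (-281052 + 13689 + 28548) = -1/207769 - 238815 = -49618353736/207769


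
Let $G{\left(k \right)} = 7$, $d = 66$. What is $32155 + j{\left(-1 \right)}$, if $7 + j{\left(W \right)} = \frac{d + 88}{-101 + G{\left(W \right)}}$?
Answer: $\frac{1510879}{47} \approx 32146.0$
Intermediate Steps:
$j{\left(W \right)} = - \frac{406}{47}$ ($j{\left(W \right)} = -7 + \frac{66 + 88}{-101 + 7} = -7 + \frac{154}{-94} = -7 + 154 \left(- \frac{1}{94}\right) = -7 - \frac{77}{47} = - \frac{406}{47}$)
$32155 + j{\left(-1 \right)} = 32155 - \frac{406}{47} = \frac{1510879}{47}$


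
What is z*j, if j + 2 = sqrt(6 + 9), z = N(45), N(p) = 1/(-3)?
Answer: 2/3 - sqrt(15)/3 ≈ -0.62433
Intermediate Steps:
N(p) = -1/3
z = -1/3 ≈ -0.33333
j = -2 + sqrt(15) (j = -2 + sqrt(6 + 9) = -2 + sqrt(15) ≈ 1.8730)
z*j = -(-2 + sqrt(15))/3 = 2/3 - sqrt(15)/3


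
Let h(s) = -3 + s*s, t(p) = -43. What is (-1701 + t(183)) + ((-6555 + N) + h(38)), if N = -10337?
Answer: -17195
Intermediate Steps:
h(s) = -3 + s²
(-1701 + t(183)) + ((-6555 + N) + h(38)) = (-1701 - 43) + ((-6555 - 10337) + (-3 + 38²)) = -1744 + (-16892 + (-3 + 1444)) = -1744 + (-16892 + 1441) = -1744 - 15451 = -17195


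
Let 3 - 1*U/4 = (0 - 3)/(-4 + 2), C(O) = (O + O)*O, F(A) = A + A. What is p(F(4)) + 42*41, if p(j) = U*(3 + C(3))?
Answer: 1848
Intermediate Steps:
F(A) = 2*A
C(O) = 2*O² (C(O) = (2*O)*O = 2*O²)
U = 6 (U = 12 - 4*(0 - 3)/(-4 + 2) = 12 - (-12)/(-2) = 12 - (-12)*(-1)/2 = 12 - 4*3/2 = 12 - 6 = 6)
p(j) = 126 (p(j) = 6*(3 + 2*3²) = 6*(3 + 2*9) = 6*(3 + 18) = 6*21 = 126)
p(F(4)) + 42*41 = 126 + 42*41 = 126 + 1722 = 1848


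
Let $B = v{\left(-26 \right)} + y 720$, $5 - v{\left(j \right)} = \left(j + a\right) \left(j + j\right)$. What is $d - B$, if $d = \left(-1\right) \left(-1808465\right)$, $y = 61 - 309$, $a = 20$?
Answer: $1987332$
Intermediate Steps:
$v{\left(j \right)} = 5 - 2 j \left(20 + j\right)$ ($v{\left(j \right)} = 5 - \left(j + 20\right) \left(j + j\right) = 5 - \left(20 + j\right) 2 j = 5 - 2 j \left(20 + j\right)$)
$y = -248$
$d = 1808465$
$B = -178867$ ($B = \left(5 - -1040 - 2 \left(-26\right)^{2}\right) - 178560 = \left(5 + 1040 - 1352\right) - 178560 = -307 - 178560 = -178867$)
$d - B = 1808465 - -178867 = 1808465 + 178867 = 1987332$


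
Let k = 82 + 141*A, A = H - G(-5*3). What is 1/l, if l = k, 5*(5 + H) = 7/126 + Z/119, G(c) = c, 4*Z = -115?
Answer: 7140/10615421 ≈ 0.00067261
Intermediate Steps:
Z = -115/4 (Z = (1/4)*(-115) = -115/4 ≈ -28.750)
H = -107897/21420 (H = -5 + (7/126 - 115/4/119)/5 = -5 + (7*(1/126) - 115/4*1/119)/5 = -5 + (1/18 - 115/476)/5 = -5 + (1/5)*(-797/4284) = -5 - 797/21420 = -107897/21420 ≈ -5.0372)
A = 213403/21420 (A = -107897/21420 - (-5)*3 = -107897/21420 - 1*(-15) = -107897/21420 + 15 = 213403/21420 ≈ 9.9628)
k = 10615421/7140 (k = 82 + 141*(213403/21420) = 82 + 10029941/7140 = 10615421/7140 ≈ 1486.8)
l = 10615421/7140 ≈ 1486.8
1/l = 1/(10615421/7140) = 7140/10615421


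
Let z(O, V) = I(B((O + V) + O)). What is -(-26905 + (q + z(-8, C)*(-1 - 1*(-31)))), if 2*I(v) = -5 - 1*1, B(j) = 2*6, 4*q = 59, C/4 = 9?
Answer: 107921/4 ≈ 26980.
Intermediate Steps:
C = 36 (C = 4*9 = 36)
q = 59/4 (q = (1/4)*59 = 59/4 ≈ 14.750)
B(j) = 12
I(v) = -3 (I(v) = (-5 - 1*1)/2 = (-5 - 1)/2 = (1/2)*(-6) = -3)
z(O, V) = -3
-(-26905 + (q + z(-8, C)*(-1 - 1*(-31)))) = -(-26905 + (59/4 - 3*(-1 - 1*(-31)))) = -(-26905 + (59/4 - 3*(-1 + 31))) = -(-26905 + (59/4 - 3*30)) = -(-26905 + (59/4 - 90)) = -(-26905 - 301/4) = -1*(-107921/4) = 107921/4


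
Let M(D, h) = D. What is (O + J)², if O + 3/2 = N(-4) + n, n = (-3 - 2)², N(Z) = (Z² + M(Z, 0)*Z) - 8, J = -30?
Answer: 1225/4 ≈ 306.25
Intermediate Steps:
N(Z) = -8 + 2*Z² (N(Z) = (Z² + Z*Z) - 8 = (Z² + Z²) - 8 = 2*Z² - 8 = -8 + 2*Z²)
n = 25 (n = (-5)² = 25)
O = 95/2 (O = -3/2 + ((-8 + 2*(-4)²) + 25) = -3/2 + ((-8 + 2*16) + 25) = -3/2 + ((-8 + 32) + 25) = -3/2 + (24 + 25) = -3/2 + 49 = 95/2 ≈ 47.500)
(O + J)² = (95/2 - 30)² = (35/2)² = 1225/4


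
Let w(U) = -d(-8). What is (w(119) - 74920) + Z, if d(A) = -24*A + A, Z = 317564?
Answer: 242460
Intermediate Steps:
d(A) = -23*A
w(U) = -184 (w(U) = -(-23)*(-8) = -1*184 = -184)
(w(119) - 74920) + Z = (-184 - 74920) + 317564 = -75104 + 317564 = 242460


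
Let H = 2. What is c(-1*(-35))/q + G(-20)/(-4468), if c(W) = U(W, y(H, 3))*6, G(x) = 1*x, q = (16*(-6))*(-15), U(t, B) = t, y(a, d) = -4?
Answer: 8059/53616 ≈ 0.15031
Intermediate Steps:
q = 1440 (q = -96*(-15) = 1440)
G(x) = x
c(W) = 6*W (c(W) = W*6 = 6*W)
c(-1*(-35))/q + G(-20)/(-4468) = (6*(-1*(-35)))/1440 - 20/(-4468) = (6*35)*(1/1440) - 20*(-1/4468) = 210*(1/1440) + 5/1117 = 7/48 + 5/1117 = 8059/53616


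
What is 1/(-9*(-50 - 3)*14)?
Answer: 1/6678 ≈ 0.00014975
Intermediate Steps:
1/(-9*(-50 - 3)*14) = 1/(-(-477)*14) = 1/(-9*(-742)) = 1/6678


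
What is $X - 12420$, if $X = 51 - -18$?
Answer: $-12351$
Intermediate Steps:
$X = 69$ ($X = 51 + 18 = 69$)
$X - 12420 = 69 - 12420 = -12351$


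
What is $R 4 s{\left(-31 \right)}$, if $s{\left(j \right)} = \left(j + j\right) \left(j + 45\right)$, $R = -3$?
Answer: $10416$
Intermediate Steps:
$s{\left(j \right)} = 2 j \left(45 + j\right)$
$R 4 s{\left(-31 \right)} = \left(-3\right) 4 \cdot 2 \left(-31\right) \left(45 - 31\right) = - 12 \cdot 2 \left(-31\right) 14 = \left(-12\right) \left(-868\right) = 10416$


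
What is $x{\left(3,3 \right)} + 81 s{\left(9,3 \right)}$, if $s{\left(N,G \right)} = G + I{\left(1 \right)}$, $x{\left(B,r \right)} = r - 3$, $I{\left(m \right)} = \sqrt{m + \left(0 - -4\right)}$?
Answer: $243 + 81 \sqrt{5} \approx 424.12$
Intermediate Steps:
$I{\left(m \right)} = \sqrt{4 + m}$ ($I{\left(m \right)} = \sqrt{m + \left(0 + 4\right)} = \sqrt{m + 4} = \sqrt{4 + m}$)
$x{\left(B,r \right)} = -3 + r$
$s{\left(N,G \right)} = G + \sqrt{5}$ ($s{\left(N,G \right)} = G + \sqrt{4 + 1} = G + \sqrt{5}$)
$x{\left(3,3 \right)} + 81 s{\left(9,3 \right)} = \left(-3 + 3\right) + 81 \left(3 + \sqrt{5}\right) = 0 + \left(243 + 81 \sqrt{5}\right) = 243 + 81 \sqrt{5}$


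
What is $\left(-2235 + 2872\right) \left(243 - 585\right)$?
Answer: $-217854$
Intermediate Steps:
$\left(-2235 + 2872\right) \left(243 - 585\right) = 637 \left(-342\right) = -217854$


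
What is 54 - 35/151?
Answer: 8119/151 ≈ 53.768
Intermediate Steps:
54 - 35/151 = 8119/151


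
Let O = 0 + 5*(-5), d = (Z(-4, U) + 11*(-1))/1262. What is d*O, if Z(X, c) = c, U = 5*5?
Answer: -175/631 ≈ -0.27734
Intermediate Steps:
U = 25
d = 7/631 (d = (25 + 11*(-1))/1262 = (25 - 11)*(1/1262) = 14*(1/1262) = 7/631 ≈ 0.011093)
O = -25 (O = 0 - 25 = -25)
d*O = (7/631)*(-25) = -175/631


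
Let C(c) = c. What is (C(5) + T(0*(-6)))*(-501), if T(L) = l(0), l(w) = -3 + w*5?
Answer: -1002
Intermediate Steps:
l(w) = -3 + 5*w
T(L) = -3 (T(L) = -3 + 5*0 = -3 + 0 = -3)
(C(5) + T(0*(-6)))*(-501) = (5 - 3)*(-501) = 2*(-501) = -1002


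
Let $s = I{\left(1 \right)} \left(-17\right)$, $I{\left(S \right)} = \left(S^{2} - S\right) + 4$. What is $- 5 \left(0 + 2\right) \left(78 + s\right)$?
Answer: $-100$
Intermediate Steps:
$I{\left(S \right)} = 4 + S^{2} - S$
$s = -68$ ($s = \left(4 + 1^{2} - 1\right) \left(-17\right) = \left(4 + 1 - 1\right) \left(-17\right) = 4 \left(-17\right) = -68$)
$- 5 \left(0 + 2\right) \left(78 + s\right) = - 5 \left(0 + 2\right) \left(78 - 68\right) = \left(-5\right) 2 \cdot 10 = \left(-10\right) 10 = -100$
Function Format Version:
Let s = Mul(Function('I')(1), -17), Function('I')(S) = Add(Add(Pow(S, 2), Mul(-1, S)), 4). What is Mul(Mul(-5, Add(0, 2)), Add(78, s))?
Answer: -100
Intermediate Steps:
Function('I')(S) = Add(4, Pow(S, 2), Mul(-1, S))
s = -68 (s = Mul(Add(4, Pow(1, 2), Mul(-1, 1)), -17) = Mul(Add(4, 1, -1), -17) = Mul(4, -17) = -68)
Mul(Mul(-5, Add(0, 2)), Add(78, s)) = Mul(Mul(-5, Add(0, 2)), Add(78, -68)) = Mul(Mul(-5, 2), 10) = Mul(-10, 10) = -100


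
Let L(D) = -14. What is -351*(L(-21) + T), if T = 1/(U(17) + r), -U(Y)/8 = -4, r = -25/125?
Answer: 259857/53 ≈ 4903.0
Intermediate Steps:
r = -⅕ (r = -25*1/125 = -⅕ ≈ -0.20000)
U(Y) = 32 (U(Y) = -8*(-4) = 32)
T = 5/159 (T = 1/(32 - ⅕) = 1/(159/5) = 5/159 ≈ 0.031447)
-351*(L(-21) + T) = -351*(-14 + 5/159) = -351*(-2221/159) = 259857/53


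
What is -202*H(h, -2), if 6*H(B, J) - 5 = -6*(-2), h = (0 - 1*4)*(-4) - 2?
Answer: -1717/3 ≈ -572.33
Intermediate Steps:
h = 14 (h = (0 - 4)*(-4) - 2 = -4*(-4) - 2 = 16 - 2 = 14)
H(B, J) = 17/6 (H(B, J) = ⅚ + (-6*(-2))/6 = ⅚ + (⅙)*12 = ⅚ + 2 = 17/6)
-202*H(h, -2) = -202*17/6 = -1717/3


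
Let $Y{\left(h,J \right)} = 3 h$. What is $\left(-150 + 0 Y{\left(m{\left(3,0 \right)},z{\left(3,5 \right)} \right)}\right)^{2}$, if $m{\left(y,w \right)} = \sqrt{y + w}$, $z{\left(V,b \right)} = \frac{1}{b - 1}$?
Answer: $22500$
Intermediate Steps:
$z{\left(V,b \right)} = \frac{1}{-1 + b}$
$m{\left(y,w \right)} = \sqrt{w + y}$
$\left(-150 + 0 Y{\left(m{\left(3,0 \right)},z{\left(3,5 \right)} \right)}\right)^{2} = \left(-150 + 0 \cdot 3 \sqrt{0 + 3}\right)^{2} = \left(-150 + 0 \cdot 3 \sqrt{3}\right)^{2} = \left(-150 + 0\right)^{2} = \left(-150\right)^{2} = 22500$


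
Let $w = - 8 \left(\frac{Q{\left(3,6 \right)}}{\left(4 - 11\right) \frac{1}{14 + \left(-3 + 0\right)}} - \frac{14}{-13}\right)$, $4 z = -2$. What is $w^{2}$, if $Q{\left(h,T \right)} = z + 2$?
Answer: $\frac{868624}{8281} \approx 104.89$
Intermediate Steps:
$z = - \frac{1}{2}$ ($z = \frac{1}{4} \left(-2\right) = - \frac{1}{2} \approx -0.5$)
$Q{\left(h,T \right)} = \frac{3}{2}$ ($Q{\left(h,T \right)} = - \frac{1}{2} + 2 = \frac{3}{2}$)
$w = \frac{932}{91}$ ($w = - 8 \left(\frac{3}{2 \frac{4 - 11}{14 + \left(-3 + 0\right)}} - \frac{14}{-13}\right) = - 8 \left(\frac{3}{2 \left(- \frac{7}{14 - 3}\right)} - - \frac{14}{13}\right) = - 8 \left(\frac{3}{2 \left(- \frac{7}{11}\right)} + \frac{14}{13}\right) = - 8 \left(\frac{3}{2} \left(- \frac{11}{7}\right) + \frac{14}{13}\right) = - 8 \left(- \frac{33}{14} + \frac{14}{13}\right) = \left(-8\right) \left(- \frac{233}{182}\right) = \frac{932}{91} \approx 10.242$)
$w^{2} = \left(\frac{932}{91}\right)^{2} = \frac{868624}{8281}$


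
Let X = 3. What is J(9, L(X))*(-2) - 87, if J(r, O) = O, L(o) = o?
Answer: -93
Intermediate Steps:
J(9, L(X))*(-2) - 87 = 3*(-2) - 87 = -6 - 87 = -93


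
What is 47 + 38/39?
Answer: 1871/39 ≈ 47.974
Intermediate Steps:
47 + 38/39 = 1871/39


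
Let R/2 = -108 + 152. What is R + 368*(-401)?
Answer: -147480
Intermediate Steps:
R = 88 (R = 2*(-108 + 152) = 2*44 = 88)
R + 368*(-401) = 88 + 368*(-401) = 88 - 147568 = -147480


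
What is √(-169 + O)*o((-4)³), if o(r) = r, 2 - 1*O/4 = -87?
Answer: -64*√187 ≈ -875.19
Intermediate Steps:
O = 356 (O = 8 - 4*(-87) = 8 + 348 = 356)
√(-169 + O)*o((-4)³) = √(-169 + 356)*(-4)³ = √187*(-64) = -64*√187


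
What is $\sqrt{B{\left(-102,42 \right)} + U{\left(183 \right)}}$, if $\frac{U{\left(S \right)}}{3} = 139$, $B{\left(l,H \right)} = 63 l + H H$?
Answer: $i \sqrt{4245} \approx 65.154 i$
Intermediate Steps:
$B{\left(l,H \right)} = H^{2} + 63 l$ ($B{\left(l,H \right)} = 63 l + H^{2} = H^{2} + 63 l$)
$U{\left(S \right)} = 417$ ($U{\left(S \right)} = 3 \cdot 139 = 417$)
$\sqrt{B{\left(-102,42 \right)} + U{\left(183 \right)}} = \sqrt{\left(42^{2} + 63 \left(-102\right)\right) + 417} = \sqrt{\left(1764 - 6426\right) + 417} = \sqrt{-4662 + 417} = \sqrt{-4245} = i \sqrt{4245}$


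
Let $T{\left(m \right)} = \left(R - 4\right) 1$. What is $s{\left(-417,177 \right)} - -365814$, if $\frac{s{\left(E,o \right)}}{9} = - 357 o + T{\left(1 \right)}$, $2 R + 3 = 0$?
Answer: $- \frac{405873}{2} \approx -2.0294 \cdot 10^{5}$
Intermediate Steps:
$R = - \frac{3}{2}$ ($R = - \frac{3}{2} + \frac{1}{2} \cdot 0 = - \frac{3}{2} + 0 = - \frac{3}{2} \approx -1.5$)
$T{\left(m \right)} = - \frac{11}{2}$ ($T{\left(m \right)} = \left(- \frac{3}{2} - 4\right) 1 = \left(- \frac{11}{2}\right) 1 = - \frac{11}{2}$)
$s{\left(E,o \right)} = - \frac{99}{2} - 3213 o$ ($s{\left(E,o \right)} = 9 \left(- 357 o - \frac{11}{2}\right) = 9 \left(- \frac{11}{2} - 357 o\right) = - \frac{99}{2} - 3213 o$)
$s{\left(-417,177 \right)} - -365814 = \left(- \frac{99}{2} - 568701\right) - -365814 = \left(- \frac{99}{2} - 568701\right) + 365814 = - \frac{1137501}{2} + 365814 = - \frac{405873}{2}$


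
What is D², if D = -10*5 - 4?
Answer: 2916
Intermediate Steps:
D = -54 (D = -50 - 4 = -54)
D² = (-54)² = 2916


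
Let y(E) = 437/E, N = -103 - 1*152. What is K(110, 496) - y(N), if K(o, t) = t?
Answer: 126917/255 ≈ 497.71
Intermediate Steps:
N = -255 (N = -103 - 152 = -255)
K(110, 496) - y(N) = 496 - 437/(-255) = 496 - 437*(-1)/255 = 496 - 1*(-437/255) = 496 + 437/255 = 126917/255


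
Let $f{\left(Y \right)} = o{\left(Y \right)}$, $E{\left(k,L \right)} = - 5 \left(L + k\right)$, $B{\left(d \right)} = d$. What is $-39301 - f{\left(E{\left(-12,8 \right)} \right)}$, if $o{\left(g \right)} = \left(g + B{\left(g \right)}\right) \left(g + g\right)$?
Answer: $-40901$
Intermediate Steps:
$o{\left(g \right)} = 4 g^{2}$ ($o{\left(g \right)} = \left(g + g\right) \left(g + g\right) = 2 g 2 g = 4 g^{2}$)
$E{\left(k,L \right)} = - 5 L - 5 k$
$f{\left(Y \right)} = 4 Y^{2}$
$-39301 - f{\left(E{\left(-12,8 \right)} \right)} = -39301 - 4 \left(\left(-5\right) 8 - -60\right)^{2} = -39301 - 4 \left(-40 + 60\right)^{2} = -39301 - 4 \cdot 20^{2} = -39301 - 4 \cdot 400 = -39301 - 1600 = -40901$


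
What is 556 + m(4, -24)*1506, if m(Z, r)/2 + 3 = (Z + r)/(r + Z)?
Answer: -5468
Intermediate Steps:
m(Z, r) = -4 (m(Z, r) = -6 + 2*((Z + r)/(r + Z)) = -6 + 2*((Z + r)/(Z + r)) = -6 + 2*1 = -6 + 2 = -4)
556 + m(4, -24)*1506 = 556 - 4*1506 = 556 - 6024 = -5468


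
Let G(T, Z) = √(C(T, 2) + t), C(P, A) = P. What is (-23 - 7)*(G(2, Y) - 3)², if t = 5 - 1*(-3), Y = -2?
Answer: -570 + 180*√10 ≈ -0.79002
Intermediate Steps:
t = 8 (t = 5 + 3 = 8)
G(T, Z) = √(8 + T) (G(T, Z) = √(T + 8) = √(8 + T))
(-23 - 7)*(G(2, Y) - 3)² = (-23 - 7)*(√(8 + 2) - 3)² = -30*(√10 - 3)² = -30*(-3 + √10)²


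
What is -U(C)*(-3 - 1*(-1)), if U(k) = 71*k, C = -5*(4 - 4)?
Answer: 0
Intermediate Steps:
C = 0 (C = -5*0 = 0)
-U(C)*(-3 - 1*(-1)) = -71*0*(-3 - 1*(-1)) = -0*(-3 + 1) = -0*(-2) = -1*0 = 0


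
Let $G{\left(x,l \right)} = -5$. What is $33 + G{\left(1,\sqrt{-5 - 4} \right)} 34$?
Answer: $-137$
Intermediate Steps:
$33 + G{\left(1,\sqrt{-5 - 4} \right)} 34 = 33 - 170 = -137$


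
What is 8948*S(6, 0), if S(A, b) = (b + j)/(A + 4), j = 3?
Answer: 13422/5 ≈ 2684.4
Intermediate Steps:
S(A, b) = (3 + b)/(4 + A) (S(A, b) = (b + 3)/(A + 4) = (3 + b)/(4 + A))
8948*S(6, 0) = 8948*((3 + 0)/(4 + 6)) = 8948*(3/10) = 13422/5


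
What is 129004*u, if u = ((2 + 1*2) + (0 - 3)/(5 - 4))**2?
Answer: 129004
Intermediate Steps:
u = 1 (u = ((2 + 2) - 3/1)**2 = (4 - 3*1)**2 = (4 - 3)**2 = 1**2 = 1)
129004*u = 129004*1 = 129004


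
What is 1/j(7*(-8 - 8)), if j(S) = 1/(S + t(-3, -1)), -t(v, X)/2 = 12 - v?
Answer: -142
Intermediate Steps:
t(v, X) = -24 + 2*v (t(v, X) = -2*(12 - v) = -24 + 2*v)
j(S) = 1/(-30 + S) (j(S) = 1/(S + (-24 + 2*(-3))) = 1/(S + (-24 - 6)) = 1/(S - 30) = 1/(-30 + S))
1/j(7*(-8 - 8)) = 1/(1/(-30 + 7*(-8 - 8))) = 1/(1/(-30 + 7*(-16))) = 1/(1/(-30 - 112)) = 1/(1/(-142)) = 1/(-1/142) = -142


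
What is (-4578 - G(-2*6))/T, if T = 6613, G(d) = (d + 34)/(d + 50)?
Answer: -86993/125647 ≈ -0.69236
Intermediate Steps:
G(d) = (34 + d)/(50 + d)
(-4578 - G(-2*6))/T = (-4578 - (34 - 2*6)/(50 - 2*6))/6613 = (-4578 - (34 - 12)/(50 - 12))*(1/6613) = (-4578 - 22/38)*(1/6613) = (-4578 - 1*11/19)*(1/6613) = (-4578 - 11/19)*(1/6613) = -86993/19*1/6613 = -86993/125647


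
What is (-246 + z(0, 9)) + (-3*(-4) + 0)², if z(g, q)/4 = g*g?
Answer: -102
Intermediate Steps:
z(g, q) = 4*g² (z(g, q) = 4*(g*g) = 4*g²)
(-246 + z(0, 9)) + (-3*(-4) + 0)² = (-246 + 4*0²) + (-3*(-4) + 0)² = (-246 + 4*0) + (12 + 0)² = (-246 + 0) + 12² = -246 + 144 = -102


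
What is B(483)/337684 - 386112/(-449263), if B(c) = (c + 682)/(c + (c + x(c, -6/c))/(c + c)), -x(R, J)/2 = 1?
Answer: 30448726837427721/35428509842625314 ≈ 0.85944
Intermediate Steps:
x(R, J) = -2 (x(R, J) = -2*1 = -2)
B(c) = (682 + c)/(c + (-2 + c)/(2*c)) (B(c) = (c + 682)/(c + (c - 2)/(c + c)) = (682 + c)/(c + (-2 + c)/((2*c))) = (682 + c)/(c + (-2 + c)*(1/(2*c))) = (682 + c)/(c + (-2 + c)/(2*c)))
B(483)/337684 - 386112/(-449263) = (2*483*(682 + 483)/(-2 + 483 + 2*483**2))/337684 - 386112/(-449263) = (2*483*1165/(-2 + 483 + 2*233289))*(1/337684) - 386112*(-1/449263) = (2*483*1165/(-2 + 483 + 466578))*(1/337684) + 386112/449263 = (2*483*1165/467059)*(1/337684) + 386112/449263 = (2*483*(1/467059)*1165)*(1/337684) + 386112/449263 = (1125390/467059)*(1/337684) + 386112/449263 = 562695/78859175678 + 386112/449263 = 30448726837427721/35428509842625314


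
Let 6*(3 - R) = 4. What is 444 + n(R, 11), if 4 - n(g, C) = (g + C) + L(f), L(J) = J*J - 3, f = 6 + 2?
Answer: 1121/3 ≈ 373.67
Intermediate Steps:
R = 7/3 (R = 3 - ⅙*4 = 3 - ⅔ = 7/3 ≈ 2.3333)
f = 8
L(J) = -3 + J² (L(J) = J² - 3 = -3 + J²)
n(g, C) = -57 - C - g (n(g, C) = 4 - ((g + C) + (-3 + 8²)) = 4 - ((C + g) + (-3 + 64)) = 4 - ((C + g) + 61) = 4 - (61 + C + g) = 4 + (-61 - C - g) = -57 - C - g)
444 + n(R, 11) = 444 + (-57 - 1*11 - 1*7/3) = 444 + (-57 - 11 - 7/3) = 444 - 211/3 = 1121/3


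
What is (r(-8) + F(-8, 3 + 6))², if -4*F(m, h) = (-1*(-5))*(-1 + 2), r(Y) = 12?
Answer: 1849/16 ≈ 115.56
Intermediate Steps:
F(m, h) = -5/4 (F(m, h) = -(-1*(-5))*(-1 + 2)/4 = -5/4)
(r(-8) + F(-8, 3 + 6))² = (12 - 5/4)² = (43/4)² = 1849/16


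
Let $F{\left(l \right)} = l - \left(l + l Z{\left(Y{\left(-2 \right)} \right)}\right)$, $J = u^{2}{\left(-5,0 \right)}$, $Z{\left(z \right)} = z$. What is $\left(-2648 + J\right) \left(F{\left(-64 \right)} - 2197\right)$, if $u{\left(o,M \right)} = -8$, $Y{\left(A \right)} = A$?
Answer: $6007800$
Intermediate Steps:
$J = 64$ ($J = \left(-8\right)^{2} = 64$)
$F{\left(l \right)} = 2 l$ ($F{\left(l \right)} = l - \left(l + l \left(-2\right)\right) = l - \left(l - 2 l\right) = l - - l = l + l = 2 l$)
$\left(-2648 + J\right) \left(F{\left(-64 \right)} - 2197\right) = \left(-2648 + 64\right) \left(2 \left(-64\right) - 2197\right) = - 2584 \left(-128 - 2197\right) = \left(-2584\right) \left(-2325\right) = 6007800$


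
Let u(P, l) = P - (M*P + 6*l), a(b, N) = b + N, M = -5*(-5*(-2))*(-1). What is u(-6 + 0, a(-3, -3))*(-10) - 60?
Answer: -3360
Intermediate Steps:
M = 50 (M = -50*(-1) = -5*(-10) = 50)
a(b, N) = N + b
u(P, l) = -49*P - 6*l (u(P, l) = P - (50*P + 6*l) = P - (6*l + 50*P) = P + (-50*P - 6*l) = -49*P - 6*l)
u(-6 + 0, a(-3, -3))*(-10) - 60 = (-49*(-6 + 0) - 6*(-3 - 3))*(-10) - 60 = (-49*(-6) - 6*(-6))*(-10) - 60 = (294 + 36)*(-10) - 60 = 330*(-10) - 60 = -3300 - 60 = -3360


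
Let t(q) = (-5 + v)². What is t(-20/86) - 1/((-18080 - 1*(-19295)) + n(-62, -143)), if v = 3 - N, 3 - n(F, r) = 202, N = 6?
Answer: 65023/1016 ≈ 63.999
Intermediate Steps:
n(F, r) = -199 (n(F, r) = 3 - 1*202 = 3 - 202 = -199)
v = -3 (v = 3 - 1*6 = 3 - 6 = -3)
t(q) = 64 (t(q) = (-5 - 3)² = (-8)² = 64)
t(-20/86) - 1/((-18080 - 1*(-19295)) + n(-62, -143)) = 64 - 1/((-18080 - 1*(-19295)) - 199) = 64 - 1/((-18080 + 19295) - 199) = 64 - 1/(1215 - 199) = 64 - 1/1016 = 65023/1016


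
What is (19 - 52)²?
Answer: 1089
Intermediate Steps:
(19 - 52)² = (-33)² = 1089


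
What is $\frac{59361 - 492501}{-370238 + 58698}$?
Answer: $\frac{21657}{15577} \approx 1.3903$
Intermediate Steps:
$\frac{59361 - 492501}{-370238 + 58698} = - \frac{433140}{-311540} = \left(-433140\right) \left(- \frac{1}{311540}\right) = \frac{21657}{15577}$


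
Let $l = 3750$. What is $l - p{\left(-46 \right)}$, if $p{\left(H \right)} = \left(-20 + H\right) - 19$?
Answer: $3835$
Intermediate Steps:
$p{\left(H \right)} = -39 + H$
$l - p{\left(-46 \right)} = 3750 - \left(-39 - 46\right) = 3750 - -85 = 3750 + 85 = 3835$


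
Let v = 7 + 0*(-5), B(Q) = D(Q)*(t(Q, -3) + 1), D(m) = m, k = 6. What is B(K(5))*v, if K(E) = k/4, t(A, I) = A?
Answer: 105/4 ≈ 26.250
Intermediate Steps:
K(E) = 3/2 (K(E) = 6/4 = 6*(¼) = 3/2)
B(Q) = Q*(1 + Q) (B(Q) = Q*(Q + 1) = Q*(1 + Q))
v = 7 (v = 7 + 0 = 7)
B(K(5))*v = (3*(1 + 3/2)/2)*7 = ((3/2)*(5/2))*7 = (15/4)*7 = 105/4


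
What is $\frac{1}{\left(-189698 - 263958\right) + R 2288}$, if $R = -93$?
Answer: $- \frac{1}{666440} \approx -1.5005 \cdot 10^{-6}$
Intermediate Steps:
$\frac{1}{\left(-189698 - 263958\right) + R 2288} = \frac{1}{\left(-189698 - 263958\right) - 212784} = \frac{1}{-453656 - 212784} = \frac{1}{-666440} = - \frac{1}{666440}$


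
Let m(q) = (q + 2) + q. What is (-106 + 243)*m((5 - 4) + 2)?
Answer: 1096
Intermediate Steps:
m(q) = 2 + 2*q (m(q) = (2 + q) + q = 2 + 2*q)
(-106 + 243)*m((5 - 4) + 2) = (-106 + 243)*(2 + 2*((5 - 4) + 2)) = 137*(2 + 2*(1 + 2)) = 137*(2 + 2*3) = 137*(2 + 6) = 137*8 = 1096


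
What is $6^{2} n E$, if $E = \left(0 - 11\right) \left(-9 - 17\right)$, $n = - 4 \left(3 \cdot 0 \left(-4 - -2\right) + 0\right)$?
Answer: $0$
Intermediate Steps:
$n = 0$ ($n = - 4 \left(0 \left(-4 + 2\right) + 0\right) = - 4 \left(0 \left(-2\right) + 0\right) = - 4 \left(0 + 0\right) = \left(-4\right) 0 = 0$)
$E = 286$ ($E = \left(-11\right) \left(-26\right) = 286$)
$6^{2} n E = 6^{2} \cdot 0 \cdot 286 = 36 \cdot 0 \cdot 286 = 0 \cdot 286 = 0$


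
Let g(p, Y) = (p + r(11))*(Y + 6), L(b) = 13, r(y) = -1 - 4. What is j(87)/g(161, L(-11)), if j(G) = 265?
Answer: 265/2964 ≈ 0.089406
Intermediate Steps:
r(y) = -5
g(p, Y) = (-5 + p)*(6 + Y) (g(p, Y) = (p - 5)*(Y + 6) = (-5 + p)*(6 + Y))
j(87)/g(161, L(-11)) = 265/(-30 - 5*13 + 6*161 + 13*161) = 265/(-30 - 65 + 966 + 2093) = 265/2964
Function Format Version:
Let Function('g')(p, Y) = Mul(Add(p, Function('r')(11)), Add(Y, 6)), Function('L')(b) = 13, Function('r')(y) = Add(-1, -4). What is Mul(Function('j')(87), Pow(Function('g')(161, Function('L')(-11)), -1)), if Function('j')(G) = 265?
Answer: Rational(265, 2964) ≈ 0.089406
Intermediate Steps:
Function('r')(y) = -5
Function('g')(p, Y) = Mul(Add(-5, p), Add(6, Y)) (Function('g')(p, Y) = Mul(Add(p, -5), Add(Y, 6)) = Mul(Add(-5, p), Add(6, Y)))
Mul(Function('j')(87), Pow(Function('g')(161, Function('L')(-11)), -1)) = Mul(265, Pow(Add(-30, Mul(-5, 13), Mul(6, 161), Mul(13, 161)), -1)) = Mul(265, Pow(Add(-30, -65, 966, 2093), -1)) = Mul(265, Pow(2964, -1)) = Mul(265, Rational(1, 2964)) = Rational(265, 2964)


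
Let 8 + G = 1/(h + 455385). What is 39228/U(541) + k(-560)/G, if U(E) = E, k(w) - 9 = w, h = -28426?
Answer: 261262577257/1847878011 ≈ 141.39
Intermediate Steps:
k(w) = 9 + w
G = -3415671/426959 (G = -8 + 1/(-28426 + 455385) = -8 + 1/426959 = -3415671/426959 ≈ -8.0000)
39228/U(541) + k(-560)/G = 39228/541 + (9 - 560)/(-3415671/426959) = 39228*(1/541) - 551*(-426959/3415671) = 39228/541 + 235254409/3415671 = 261262577257/1847878011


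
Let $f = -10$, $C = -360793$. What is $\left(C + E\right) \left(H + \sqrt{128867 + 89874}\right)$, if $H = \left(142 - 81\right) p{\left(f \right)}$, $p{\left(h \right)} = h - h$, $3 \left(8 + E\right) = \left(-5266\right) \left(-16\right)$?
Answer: $- \frac{998147 \sqrt{218741}}{3} \approx -1.5561 \cdot 10^{8}$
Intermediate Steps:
$E = \frac{84232}{3}$ ($E = -8 + \frac{\left(-5266\right) \left(-16\right)}{3} = -8 + \frac{1}{3} \cdot 84256 = -8 + \frac{84256}{3} = \frac{84232}{3} \approx 28077.0$)
$p{\left(h \right)} = 0$
$H = 0$ ($H = \left(142 - 81\right) 0 = 61 \cdot 0 = 0$)
$\left(C + E\right) \left(H + \sqrt{128867 + 89874}\right) = \left(-360793 + \frac{84232}{3}\right) \left(0 + \sqrt{128867 + 89874}\right) = - \frac{998147 \left(0 + \sqrt{218741}\right)}{3} = - \frac{998147 \sqrt{218741}}{3}$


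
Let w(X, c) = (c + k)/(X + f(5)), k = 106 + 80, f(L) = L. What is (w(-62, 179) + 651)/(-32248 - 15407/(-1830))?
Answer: -22412620/1120970227 ≈ -0.019994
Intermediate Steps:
k = 186
w(X, c) = (186 + c)/(5 + X) (w(X, c) = (c + 186)/(X + 5) = (186 + c)/(5 + X))
(w(-62, 179) + 651)/(-32248 - 15407/(-1830)) = ((186 + 179)/(5 - 62) + 651)/(-32248 - 15407/(-1830)) = (365/(-57) + 651)/(-32248 - 15407*(-1/1830)) = (-1/57*365 + 651)/(-32248 + 15407/1830) = (-365/57 + 651)/(-58998433/1830) = (36742/57)*(-1830/58998433) = -22412620/1120970227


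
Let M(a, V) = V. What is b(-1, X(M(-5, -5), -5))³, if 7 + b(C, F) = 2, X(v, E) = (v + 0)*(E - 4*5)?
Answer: -125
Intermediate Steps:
X(v, E) = v*(-20 + E) (X(v, E) = v*(E - 20) = v*(-20 + E))
b(C, F) = -5 (b(C, F) = -7 + 2 = -5)
b(-1, X(M(-5, -5), -5))³ = (-5)³ = -125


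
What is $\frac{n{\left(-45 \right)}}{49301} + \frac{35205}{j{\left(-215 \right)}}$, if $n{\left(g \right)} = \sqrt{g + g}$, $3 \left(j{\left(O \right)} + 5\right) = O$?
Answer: $- \frac{21123}{46} + \frac{3 i \sqrt{10}}{49301} \approx -459.2 + 0.00019243 i$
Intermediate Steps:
$j{\left(O \right)} = -5 + \frac{O}{3}$
$n{\left(g \right)} = \sqrt{2} \sqrt{g}$ ($n{\left(g \right)} = \sqrt{2 g} = \sqrt{2} \sqrt{g}$)
$\frac{n{\left(-45 \right)}}{49301} + \frac{35205}{j{\left(-215 \right)}} = \frac{\sqrt{2} \sqrt{-45}}{49301} + \frac{35205}{-5 + \frac{1}{3} \left(-215\right)} = \sqrt{2} \cdot 3 i \sqrt{5} \cdot \frac{1}{49301} + \frac{35205}{-5 - \frac{215}{3}} = 3 i \sqrt{10} \cdot \frac{1}{49301} + \frac{35205}{- \frac{230}{3}} = \frac{3 i \sqrt{10}}{49301} + 35205 \left(- \frac{3}{230}\right) = \frac{3 i \sqrt{10}}{49301} - \frac{21123}{46} = - \frac{21123}{46} + \frac{3 i \sqrt{10}}{49301}$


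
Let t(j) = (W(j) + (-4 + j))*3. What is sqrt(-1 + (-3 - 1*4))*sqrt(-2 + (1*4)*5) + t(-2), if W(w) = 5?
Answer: -3 + 12*I ≈ -3.0 + 12.0*I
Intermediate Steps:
t(j) = 3 + 3*j (t(j) = (5 + (-4 + j))*3 = (1 + j)*3 = 3 + 3*j)
sqrt(-1 + (-3 - 1*4))*sqrt(-2 + (1*4)*5) + t(-2) = sqrt(-1 + (-3 - 1*4))*sqrt(-2 + (1*4)*5) + (3 + 3*(-2)) = sqrt(-1 + (-3 - 4))*sqrt(-2 + 4*5) + (3 - 6) = sqrt(-1 - 7)*sqrt(-2 + 20) - 3 = sqrt(-8)*sqrt(18) - 3 = (2*I*sqrt(2))*(3*sqrt(2)) - 3 = 12*I - 3 = -3 + 12*I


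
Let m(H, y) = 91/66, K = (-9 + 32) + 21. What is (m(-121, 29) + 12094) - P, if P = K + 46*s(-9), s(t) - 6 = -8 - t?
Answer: 774139/66 ≈ 11729.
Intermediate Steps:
K = 44 (K = 23 + 21 = 44)
m(H, y) = 91/66 (m(H, y) = 91*(1/66) = 91/66)
s(t) = -2 - t (s(t) = 6 + (-8 - t) = -2 - t)
P = 366 (P = 44 + 46*(-2 - 1*(-9)) = 44 + 46*(-2 + 9) = 44 + 46*7 = 44 + 322 = 366)
(m(-121, 29) + 12094) - P = (91/66 + 12094) - 1*366 = 798295/66 - 366 = 774139/66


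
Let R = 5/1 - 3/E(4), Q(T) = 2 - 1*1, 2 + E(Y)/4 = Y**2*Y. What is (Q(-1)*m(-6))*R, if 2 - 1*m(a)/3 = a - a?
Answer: 3711/124 ≈ 29.927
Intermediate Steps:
E(Y) = -8 + 4*Y**3 (E(Y) = -8 + 4*(Y**2*Y) = -8 + 4*Y**3)
Q(T) = 1 (Q(T) = 2 - 1 = 1)
m(a) = 6 (m(a) = 6 - 3*(a - a) = 6 - 3*0 = 6 + 0 = 6)
R = 1237/248 (R = 5/1 - 3/(-8 + 4*4**3) = 5*1 - 3/(-8 + 4*64) = 5 - 3/(-8 + 256) = 5 - 3/248 = 1237/248 ≈ 4.9879)
(Q(-1)*m(-6))*R = (1*6)*(1237/248) = 6*(1237/248) = 3711/124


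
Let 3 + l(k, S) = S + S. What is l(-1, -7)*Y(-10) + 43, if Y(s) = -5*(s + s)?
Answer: -1657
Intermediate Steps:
Y(s) = -10*s
l(k, S) = -3 + 2*S (l(k, S) = -3 + (S + S) = -3 + 2*S)
l(-1, -7)*Y(-10) + 43 = (-3 + 2*(-7))*(-10*(-10)) + 43 = (-3 - 14)*100 + 43 = -17*100 + 43 = -1700 + 43 = -1657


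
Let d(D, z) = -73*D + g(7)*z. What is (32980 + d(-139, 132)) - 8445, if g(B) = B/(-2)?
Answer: 34220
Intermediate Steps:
g(B) = -B/2 (g(B) = B*(-½) = -B/2)
d(D, z) = -73*D - 7*z/2 (d(D, z) = -73*D + (-½*7)*z = -73*D - 7*z/2)
(32980 + d(-139, 132)) - 8445 = (32980 + (-73*(-139) - 7/2*132)) - 8445 = (32980 + (10147 - 462)) - 8445 = (32980 + 9685) - 8445 = 42665 - 8445 = 34220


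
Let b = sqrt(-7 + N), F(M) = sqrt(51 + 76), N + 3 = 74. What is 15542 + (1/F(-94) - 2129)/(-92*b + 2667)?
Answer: 30009473/1931 + sqrt(127)/245237 ≈ 15541.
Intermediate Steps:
N = 71 (N = -3 + 74 = 71)
F(M) = sqrt(127)
b = 8 (b = sqrt(-7 + 71) = sqrt(64) = 8)
15542 + (1/F(-94) - 2129)/(-92*b + 2667) = 15542 + (1/(sqrt(127)) - 2129)/(-92*8 + 2667) = 15542 + (sqrt(127)/127 - 2129)/(-736 + 2667) = 15542 + (-2129 + sqrt(127)/127)/1931 = 15542 + (-2129 + sqrt(127)/127)*(1/1931) = 15542 + (-2129/1931 + sqrt(127)/245237) = 30009473/1931 + sqrt(127)/245237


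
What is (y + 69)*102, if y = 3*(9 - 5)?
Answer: 8262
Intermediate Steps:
y = 12 (y = 3*4 = 12)
(y + 69)*102 = (12 + 69)*102 = 81*102 = 8262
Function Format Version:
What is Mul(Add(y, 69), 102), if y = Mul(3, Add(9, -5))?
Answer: 8262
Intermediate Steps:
y = 12 (y = Mul(3, 4) = 12)
Mul(Add(y, 69), 102) = Mul(Add(12, 69), 102) = Mul(81, 102) = 8262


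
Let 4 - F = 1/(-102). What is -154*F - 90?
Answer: -36083/51 ≈ -707.51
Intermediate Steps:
F = 409/102 (F = 4 - 1/(-102) = 4 - 1*(-1/102) = 4 + 1/102 = 409/102 ≈ 4.0098)
-154*F - 90 = -154*409/102 - 90 = -31493/51 - 90 = -36083/51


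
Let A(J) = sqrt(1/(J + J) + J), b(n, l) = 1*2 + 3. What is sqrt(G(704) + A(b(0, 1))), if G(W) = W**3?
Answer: sqrt(34891366400 + 10*sqrt(510))/10 ≈ 18679.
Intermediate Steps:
b(n, l) = 5 (b(n, l) = 2 + 3 = 5)
A(J) = sqrt(J + 1/(2*J)) (A(J) = sqrt(1/(2*J) + J) = sqrt(J + 1/(2*J)))
sqrt(G(704) + A(b(0, 1))) = sqrt(704**3 + sqrt(2/5 + 4*5)/2) = sqrt(348913664 + sqrt(2*(1/5) + 20)/2) = sqrt(348913664 + sqrt(2/5 + 20)/2) = sqrt(348913664 + sqrt(102/5)/2) = sqrt(348913664 + (sqrt(510)/5)/2) = sqrt(348913664 + sqrt(510)/10)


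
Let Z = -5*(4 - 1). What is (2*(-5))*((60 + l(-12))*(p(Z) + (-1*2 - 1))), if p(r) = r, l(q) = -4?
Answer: 10080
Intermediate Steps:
Z = -15 (Z = -5*3 = -15)
(2*(-5))*((60 + l(-12))*(p(Z) + (-1*2 - 1))) = (2*(-5))*((60 - 4)*(-15 + (-1*2 - 1))) = -560*(-15 + (-2 - 1)) = -560*(-15 - 3) = -560*(-18) = -10*(-1008) = 10080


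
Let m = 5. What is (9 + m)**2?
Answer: 196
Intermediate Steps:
(9 + m)**2 = (9 + 5)**2 = 14**2 = 196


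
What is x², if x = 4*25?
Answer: 10000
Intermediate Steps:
x = 100
x² = 100² = 10000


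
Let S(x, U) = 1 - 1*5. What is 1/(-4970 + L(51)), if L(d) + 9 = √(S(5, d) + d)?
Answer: -4979/24790394 - √47/24790394 ≈ -0.00020112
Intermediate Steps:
S(x, U) = -4 (S(x, U) = 1 - 5 = -4)
L(d) = -9 + √(-4 + d)
1/(-4970 + L(51)) = 1/(-4970 + (-9 + √(-4 + 51))) = 1/(-4970 + (-9 + √47)) = 1/(-4979 + √47)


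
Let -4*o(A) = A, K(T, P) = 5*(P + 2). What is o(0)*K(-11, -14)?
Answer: 0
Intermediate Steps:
K(T, P) = 10 + 5*P (K(T, P) = 5*(2 + P) = 10 + 5*P)
o(A) = -A/4
o(0)*K(-11, -14) = (-¼*0)*(10 + 5*(-14)) = 0*(10 - 70) = 0*(-60) = 0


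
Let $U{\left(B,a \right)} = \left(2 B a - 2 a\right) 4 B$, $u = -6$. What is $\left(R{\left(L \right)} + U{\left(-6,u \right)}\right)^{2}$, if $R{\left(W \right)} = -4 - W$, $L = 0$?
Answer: $4080400$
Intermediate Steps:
$U{\left(B,a \right)} = B \left(- 8 a + 8 B a\right)$ ($U{\left(B,a \right)} = \left(2 B a - 2 a\right) 4 B = \left(- 2 a + 2 B a\right) 4 B = \left(- 8 a + 8 B a\right) B = B \left(- 8 a + 8 B a\right)$)
$\left(R{\left(L \right)} + U{\left(-6,u \right)}\right)^{2} = \left(\left(-4 - 0\right) + 8 \left(-6\right) \left(-6\right) \left(-1 - 6\right)\right)^{2} = \left(\left(-4 + 0\right) + 8 \left(-6\right) \left(-6\right) \left(-7\right)\right)^{2} = \left(-4 - 2016\right)^{2} = \left(-2020\right)^{2} = 4080400$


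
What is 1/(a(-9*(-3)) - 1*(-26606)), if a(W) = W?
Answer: 1/26633 ≈ 3.7547e-5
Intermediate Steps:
1/(a(-9*(-3)) - 1*(-26606)) = 1/(-9*(-3) - 1*(-26606)) = 1/(27 + 26606) = 1/26633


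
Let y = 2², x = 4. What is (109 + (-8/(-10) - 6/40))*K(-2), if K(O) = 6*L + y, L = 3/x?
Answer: 37281/40 ≈ 932.03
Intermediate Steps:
y = 4
L = ¾ (L = 3/4 = 3*(¼) = ¾ ≈ 0.75000)
K(O) = 17/2 (K(O) = 6*(¾) + 4 = 9/2 + 4 = 17/2)
(109 + (-8/(-10) - 6/40))*K(-2) = (109 + (-8/(-10) - 6/40))*(17/2) = (109 + (-8*(-⅒) - 6*1/40))*(17/2) = (109 + (⅘ - 3/20))*(17/2) = (109 + 13/20)*(17/2) = (2193/20)*(17/2) = 37281/40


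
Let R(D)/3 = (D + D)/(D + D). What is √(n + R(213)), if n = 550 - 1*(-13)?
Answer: √566 ≈ 23.791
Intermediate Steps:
n = 563 (n = 550 + 13 = 563)
R(D) = 3 (R(D) = 3*((D + D)/(D + D)) = 3*((2*D)/((2*D))) = 3*((2*D)*(1/(2*D))) = 3*1 = 3)
√(n + R(213)) = √(563 + 3) = √566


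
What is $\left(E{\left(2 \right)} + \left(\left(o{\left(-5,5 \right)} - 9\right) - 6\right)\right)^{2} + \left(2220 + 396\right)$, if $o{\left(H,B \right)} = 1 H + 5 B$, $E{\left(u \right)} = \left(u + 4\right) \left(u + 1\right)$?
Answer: $3145$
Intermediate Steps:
$E{\left(u \right)} = \left(1 + u\right) \left(4 + u\right)$ ($E{\left(u \right)} = \left(4 + u\right) \left(1 + u\right) = \left(1 + u\right) \left(4 + u\right)$)
$o{\left(H,B \right)} = H + 5 B$
$\left(E{\left(2 \right)} + \left(\left(o{\left(-5,5 \right)} - 9\right) - 6\right)\right)^{2} + \left(2220 + 396\right) = \left(\left(4 + 2^{2} + 5 \cdot 2\right) + \left(\left(\left(-5 + 5 \cdot 5\right) - 9\right) - 6\right)\right)^{2} + \left(2220 + 396\right) = \left(\left(4 + 4 + 10\right) + \left(\left(\left(-5 + 25\right) - 9\right) - 6\right)\right)^{2} + 2616 = \left(18 + \left(\left(20 - 9\right) - 6\right)\right)^{2} + 2616 = \left(18 + \left(11 - 6\right)\right)^{2} + 2616 = \left(18 + 5\right)^{2} + 2616 = 23^{2} + 2616 = 529 + 2616 = 3145$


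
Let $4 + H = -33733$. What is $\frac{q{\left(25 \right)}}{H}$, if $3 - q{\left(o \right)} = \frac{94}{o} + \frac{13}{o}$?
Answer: $\frac{32}{843425} \approx 3.7941 \cdot 10^{-5}$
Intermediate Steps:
$q{\left(o \right)} = 3 - \frac{107}{o}$ ($q{\left(o \right)} = 3 - \left(\frac{94}{o} + \frac{13}{o}\right) = 3 - \frac{107}{o}$)
$H = -33737$ ($H = -4 - 33733 = -33737$)
$\frac{q{\left(25 \right)}}{H} = \frac{3 - \frac{107}{25}}{-33737} = \left(3 - \frac{107}{25}\right) \left(- \frac{1}{33737}\right) = \left(- \frac{32}{25}\right) \left(- \frac{1}{33737}\right) = \frac{32}{843425}$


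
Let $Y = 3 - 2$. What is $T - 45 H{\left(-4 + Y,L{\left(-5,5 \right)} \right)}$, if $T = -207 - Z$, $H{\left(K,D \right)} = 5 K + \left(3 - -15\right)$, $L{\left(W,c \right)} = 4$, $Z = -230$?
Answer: $-112$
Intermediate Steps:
$Y = 1$
$H{\left(K,D \right)} = 18 + 5 K$ ($H{\left(K,D \right)} = 5 K + \left(3 + 15\right) = 5 K + 18 = 18 + 5 K$)
$T = 23$ ($T = -207 - -230 = -207 + 230 = 23$)
$T - 45 H{\left(-4 + Y,L{\left(-5,5 \right)} \right)} = 23 - 45 \left(18 + 5 \left(-4 + 1\right)\right) = 23 - 45 \left(18 + 5 \left(-3\right)\right) = 23 - 45 \left(18 - 15\right) = 23 - 135 = -112$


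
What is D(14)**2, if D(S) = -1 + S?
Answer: 169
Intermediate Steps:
D(14)**2 = (-1 + 14)**2 = 13**2 = 169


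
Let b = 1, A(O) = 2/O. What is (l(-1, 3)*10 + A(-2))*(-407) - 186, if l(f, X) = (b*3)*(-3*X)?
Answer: 110111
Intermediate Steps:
l(f, X) = -9*X (l(f, X) = (1*3)*(-3*X) = 3*(-3*X) = -9*X)
(l(-1, 3)*10 + A(-2))*(-407) - 186 = (-9*3*10 + 2/(-2))*(-407) - 186 = (-27*10 + 2*(-½))*(-407) - 186 = (-270 - 1)*(-407) - 186 = -271*(-407) - 186 = 110297 - 186 = 110111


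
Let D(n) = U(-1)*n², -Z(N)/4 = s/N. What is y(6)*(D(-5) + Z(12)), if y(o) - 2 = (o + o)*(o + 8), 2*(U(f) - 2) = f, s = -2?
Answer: 19465/3 ≈ 6488.3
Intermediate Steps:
U(f) = 2 + f/2
Z(N) = 8/N (Z(N) = -(-8)/N = 8/N)
y(o) = 2 + 2*o*(8 + o) (y(o) = 2 + (o + o)*(o + 8) = 2 + (2*o)*(8 + o) = 2 + 2*o*(8 + o))
D(n) = 3*n²/2 (D(n) = (2 + (½)*(-1))*n² = (2 - ½)*n² = 3*n²/2)
y(6)*(D(-5) + Z(12)) = (2 + 2*6² + 16*6)*((3/2)*(-5)² + 8/12) = (2 + 2*36 + 96)*((3/2)*25 + 8*(1/12)) = (2 + 72 + 96)*(75/2 + ⅔) = 170*(229/6) = 19465/3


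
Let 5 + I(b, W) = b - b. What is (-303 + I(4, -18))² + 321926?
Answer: 416790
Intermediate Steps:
I(b, W) = -5 (I(b, W) = -5 + (b - b) = -5 + 0 = -5)
(-303 + I(4, -18))² + 321926 = (-303 - 5)² + 321926 = (-308)² + 321926 = 94864 + 321926 = 416790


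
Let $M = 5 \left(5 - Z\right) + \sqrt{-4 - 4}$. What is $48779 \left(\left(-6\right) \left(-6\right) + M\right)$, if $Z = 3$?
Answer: $2243834 + 97558 i \sqrt{2} \approx 2.2438 \cdot 10^{6} + 1.3797 \cdot 10^{5} i$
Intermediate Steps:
$M = 10 + 2 i \sqrt{2}$ ($M = 5 \left(5 - 3\right) + \sqrt{-4 - 4} = 5 \left(5 - 3\right) + \sqrt{-8} = 5 \cdot 2 + 2 i \sqrt{2} = 10 + 2 i \sqrt{2} \approx 10.0 + 2.8284 i$)
$48779 \left(\left(-6\right) \left(-6\right) + M\right) = 48779 \left(\left(-6\right) \left(-6\right) + \left(10 + 2 i \sqrt{2}\right)\right) = 48779 \left(36 + \left(10 + 2 i \sqrt{2}\right)\right) = 48779 \left(46 + 2 i \sqrt{2}\right) = 2243834 + 97558 i \sqrt{2}$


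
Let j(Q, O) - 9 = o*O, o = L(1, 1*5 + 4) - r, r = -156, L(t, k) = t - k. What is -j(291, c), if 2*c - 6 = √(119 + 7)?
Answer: -453 - 222*√14 ≈ -1283.6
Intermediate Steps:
c = 3 + 3*√14/2 (c = 3 + √(119 + 7)/2 = 3 + √126/2 = 3 + (3*√14)/2 = 3 + 3*√14/2 ≈ 8.6125)
o = 148 (o = (1 - (1*5 + 4)) - 1*(-156) = (1 - (5 + 4)) + 156 = (1 - 1*9) + 156 = (1 - 9) + 156 = -8 + 156 = 148)
j(Q, O) = 9 + 148*O
-j(291, c) = -(9 + 148*(3 + 3*√14/2)) = -(9 + (444 + 222*√14)) = -(453 + 222*√14) = -453 - 222*√14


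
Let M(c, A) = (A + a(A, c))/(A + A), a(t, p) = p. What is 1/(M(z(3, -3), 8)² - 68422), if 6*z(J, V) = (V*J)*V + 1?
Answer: -576/39410711 ≈ -1.4615e-5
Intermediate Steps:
z(J, V) = ⅙ + J*V²/6 (z(J, V) = ((V*J)*V + 1)/6 = ((J*V)*V + 1)/6 = (J*V² + 1)/6 = (1 + J*V²)/6 = ⅙ + J*V²/6)
M(c, A) = (A + c)/(2*A) (M(c, A) = (A + c)/(A + A) = (A + c)/((2*A)) = (A + c)*(1/(2*A)) = (A + c)/(2*A))
1/(M(z(3, -3), 8)² - 68422) = 1/(((½)*(8 + (⅙ + (⅙)*3*(-3)²))/8)² - 68422) = 1/(((½)*(⅛)*(8 + (⅙ + (⅙)*3*9)))² - 68422) = 1/(((½)*(⅛)*(8 + (⅙ + 9/2)))² - 68422) = 1/(((½)*(⅛)*(8 + 14/3))² - 68422) = 1/(((½)*(⅛)*(38/3))² - 68422) = 1/((19/24)² - 68422) = 1/(361/576 - 68422) = 1/(-39410711/576) = -576/39410711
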